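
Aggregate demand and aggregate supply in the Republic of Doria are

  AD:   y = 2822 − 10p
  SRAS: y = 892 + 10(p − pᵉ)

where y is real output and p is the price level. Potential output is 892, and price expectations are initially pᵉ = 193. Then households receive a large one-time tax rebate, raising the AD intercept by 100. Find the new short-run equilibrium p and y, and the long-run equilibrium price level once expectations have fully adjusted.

Short run: p = 198, y = 942. Long run: p = 203.

AD shifts right: new AD is y = 2922 − 10p. With pᵉ = 193, SRAS is y = 10p − 1038.
Short run: 2922 − 10p = 10p − 1038 gives 3960 = 20p, so p = 198 and y = 2922 − 10·198 = 942.
y = 942 is above potential 892; expectations adjust and SRAS shifts left until y = 892.
Long run: on the new AD curve, 892 = 2922 − 10p gives p = 203.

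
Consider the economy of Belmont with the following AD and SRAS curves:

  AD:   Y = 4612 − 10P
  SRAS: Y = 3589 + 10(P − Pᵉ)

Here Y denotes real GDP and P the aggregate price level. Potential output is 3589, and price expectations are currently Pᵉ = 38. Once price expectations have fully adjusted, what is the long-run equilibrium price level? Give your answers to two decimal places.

Long-run P = 102.30

Short run: with Pᵉ = 38, SRAS is Y = 3209 + 10P. Setting AD = SRAS gives 1403 = 20P, so P = 70.15 and Y = 4612 − 10P = 3910.50.
Output 3910.50 is above potential 3589, so over time expected prices rise and SRAS shifts left until Y returns to 3589.
Long run: Y = 3589 on the AD curve gives 3589 = 4612 − 10P, so P = 102.30.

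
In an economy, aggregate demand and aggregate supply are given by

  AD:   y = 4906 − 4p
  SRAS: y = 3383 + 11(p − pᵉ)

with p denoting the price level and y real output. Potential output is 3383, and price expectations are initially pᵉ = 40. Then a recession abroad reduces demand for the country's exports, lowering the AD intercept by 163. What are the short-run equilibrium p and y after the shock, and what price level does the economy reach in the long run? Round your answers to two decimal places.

Short run: p = 120.00, y = 4263.00. Long run: p = 340.00.

AD shifts left: new AD is y = 4743 − 4p. With pᵉ = 40, SRAS is y = 2943 + 11p.
Short run: 4743 − 4p = 2943 + 11p gives 1800 = 15p, so p = 120.00 and y = 4743 − 4p = 4263.00.
y = 4263.00 is above potential 3383; expectations adjust and SRAS shifts left until y = 3383.
Long run: on the new AD curve, 3383 = 4743 − 4p gives p = 340.00.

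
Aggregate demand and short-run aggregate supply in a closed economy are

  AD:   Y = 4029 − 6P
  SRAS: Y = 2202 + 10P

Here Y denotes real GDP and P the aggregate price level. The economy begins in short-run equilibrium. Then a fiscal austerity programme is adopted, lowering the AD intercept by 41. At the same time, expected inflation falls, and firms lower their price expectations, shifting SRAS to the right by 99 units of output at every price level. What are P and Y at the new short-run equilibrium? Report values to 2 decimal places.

After both shocks: AD is Y = 3988 − 6P and SRAS is Y = 2301 + 10P.
Setting them equal: 1687 = 16P, so P = 105.44.
Substituting into AD, Y = 3355.38.

P = 105.44, Y = 3355.38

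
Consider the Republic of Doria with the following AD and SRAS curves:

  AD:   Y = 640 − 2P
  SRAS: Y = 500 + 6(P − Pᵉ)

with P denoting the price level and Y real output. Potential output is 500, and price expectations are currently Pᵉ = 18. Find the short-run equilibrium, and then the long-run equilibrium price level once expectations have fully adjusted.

Short run: P = 31, Y = 578. Long run: P = 70.

Short run: with Pᵉ = 18, SRAS is Y = 392 + 6P. Setting AD = SRAS gives 248 = 8P, so P = 31 and Y = 640 − 2·31 = 578.
Output 578 is above potential 500, so over time expected prices rise and SRAS shifts left until Y returns to 500.
Long run: Y = 500 on the AD curve gives 500 = 640 − 2P, so P = 70.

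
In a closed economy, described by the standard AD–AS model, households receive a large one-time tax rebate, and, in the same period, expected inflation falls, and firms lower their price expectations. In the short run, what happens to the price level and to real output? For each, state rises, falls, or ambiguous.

The first event is a positive demand shock: AD shifts right, which by itself pushes P up and Y up.
The second is a favourable supply shock: SRAS shifts right, which by itself pushes P down and Y up.
The two shocks push P in opposite directions, so the effect on P is ambiguous. Both shocks push Y up, so Y rises.

Price level: ambiguous; output: rises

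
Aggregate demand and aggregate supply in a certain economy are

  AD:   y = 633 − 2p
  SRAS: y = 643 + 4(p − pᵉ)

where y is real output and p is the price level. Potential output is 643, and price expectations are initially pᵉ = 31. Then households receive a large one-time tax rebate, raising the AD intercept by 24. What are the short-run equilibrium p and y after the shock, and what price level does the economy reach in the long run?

Short run: p = 23, y = 611. Long run: p = 7.

AD shifts right: new AD is y = 657 − 2p. With pᵉ = 31, SRAS is y = 519 + 4p.
Short run: 657 − 2p = 519 + 4p gives 138 = 6p, so p = 23 and y = 657 − 2·23 = 611.
y = 611 is below potential 643; expectations adjust and SRAS shifts right until y = 643.
Long run: on the new AD curve, 643 = 657 − 2p gives p = 7.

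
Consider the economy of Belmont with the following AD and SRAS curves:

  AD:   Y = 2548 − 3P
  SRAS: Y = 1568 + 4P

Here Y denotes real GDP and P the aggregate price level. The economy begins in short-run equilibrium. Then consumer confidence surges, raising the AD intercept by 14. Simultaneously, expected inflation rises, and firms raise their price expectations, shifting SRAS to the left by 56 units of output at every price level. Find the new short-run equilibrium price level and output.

After both shocks: AD is Y = 2562 − 3P and SRAS is Y = 1512 + 4P.
Setting them equal: 1050 = 7P, so P = 150.
Y = 2562 − 3·150 = 2112.

P = 150, Y = 2112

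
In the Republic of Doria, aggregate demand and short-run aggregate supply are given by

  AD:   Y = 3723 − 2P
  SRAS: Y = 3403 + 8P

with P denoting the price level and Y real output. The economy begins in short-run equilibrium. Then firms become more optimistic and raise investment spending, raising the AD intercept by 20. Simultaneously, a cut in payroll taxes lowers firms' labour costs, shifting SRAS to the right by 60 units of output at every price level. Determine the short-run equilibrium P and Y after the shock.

P = 28, Y = 3687

After both shocks: AD is Y = 3743 − 2P and SRAS is Y = 3463 + 8P.
Setting them equal: 280 = 10P, so P = 28.
Y = 3743 − 2·28 = 3687.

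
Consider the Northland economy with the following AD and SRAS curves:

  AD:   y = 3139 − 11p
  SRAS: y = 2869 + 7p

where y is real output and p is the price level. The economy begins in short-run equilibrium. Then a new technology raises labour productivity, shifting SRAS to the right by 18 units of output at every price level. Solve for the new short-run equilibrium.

This is a positive supply shock: SRAS shifts right.
New SRAS: y = 2887 + 7p.
Set AD = SRAS: 3139 − 11p = 2887 + 7p, so 252 = 18p and p = 14.
y = 3139 − 11·14 = 2985.

p = 14, y = 2985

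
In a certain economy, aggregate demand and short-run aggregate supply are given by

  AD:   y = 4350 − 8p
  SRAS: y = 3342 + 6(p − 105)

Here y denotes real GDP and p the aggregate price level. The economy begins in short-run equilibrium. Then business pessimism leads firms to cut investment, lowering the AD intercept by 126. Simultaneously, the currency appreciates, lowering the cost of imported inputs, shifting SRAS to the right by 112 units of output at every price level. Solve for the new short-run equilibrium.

p = 100, y = 3424

After both shocks: AD is y = 4224 − 8p and SRAS is y = 2824 + 6p.
Setting them equal: 1400 = 14p, so p = 100.
y = 4224 − 8·100 = 3424.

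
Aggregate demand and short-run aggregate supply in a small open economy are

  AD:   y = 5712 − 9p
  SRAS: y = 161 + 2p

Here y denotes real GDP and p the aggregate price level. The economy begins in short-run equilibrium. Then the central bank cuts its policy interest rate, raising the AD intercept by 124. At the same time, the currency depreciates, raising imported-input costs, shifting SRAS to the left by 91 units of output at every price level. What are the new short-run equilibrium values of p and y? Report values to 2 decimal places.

p = 524.18, y = 1118.36

After both shocks: AD is y = 5836 − 9p and SRAS is y = 70 + 2p.
Setting them equal: 5766 = 11p, so p = 524.18.
Substituting into AD, y = 1118.36.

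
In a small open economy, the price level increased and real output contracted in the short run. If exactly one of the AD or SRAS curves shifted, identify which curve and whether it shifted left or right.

P rose and Y fell. An AD shift moves P and Y in the same direction; an SRAS shift moves them in opposite directions.
Here P and Y moved in opposite directions, so the SRAS curve shifted.
Since Y fell, SRAS shifted left.

SRAS shifted left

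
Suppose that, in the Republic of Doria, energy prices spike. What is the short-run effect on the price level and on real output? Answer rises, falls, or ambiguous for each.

Price level: rises; output: falls

This is an adverse supply shock: SRAS shifts left.
Moving along the downward-sloping AD curve, P rises and Y falls.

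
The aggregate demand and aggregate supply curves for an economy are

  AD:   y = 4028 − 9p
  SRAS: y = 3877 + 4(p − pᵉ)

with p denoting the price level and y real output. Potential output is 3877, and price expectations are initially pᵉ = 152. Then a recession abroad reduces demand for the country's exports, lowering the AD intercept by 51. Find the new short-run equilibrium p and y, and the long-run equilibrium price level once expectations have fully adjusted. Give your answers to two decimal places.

AD shifts left: new AD is y = 3977 − 9p. With pᵉ = 152, SRAS is y = 3269 + 4p.
Short run: 3977 − 9p = 3269 + 4p gives 708 = 13p, so p = 54.46 and y = 3977 − 9p = 3486.85.
y = 3486.85 is below potential 3877; expectations adjust and SRAS shifts right until y = 3877.
Long run: on the new AD curve, 3877 = 3977 − 9p gives p = 11.11.

Short run: p = 54.46, y = 3486.85. Long run: p = 11.11.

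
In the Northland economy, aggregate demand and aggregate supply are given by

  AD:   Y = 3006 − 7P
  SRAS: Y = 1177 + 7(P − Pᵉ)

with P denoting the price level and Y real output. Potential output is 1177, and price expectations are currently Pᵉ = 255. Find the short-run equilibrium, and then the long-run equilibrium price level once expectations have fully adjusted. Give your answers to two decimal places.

Short run: with Pᵉ = 255, SRAS is Y = 7P − 608. Setting AD = SRAS gives 3614 = 14P, so P = 258.14 and Y = 3006 − 7P = 1199.00.
Output 1199.00 is above potential 1177, so over time expected prices rise and SRAS shifts left until Y returns to 1177.
Long run: Y = 1177 on the AD curve gives 1177 = 3006 − 7P, so P = 261.29.

Short run: P = 258.14, Y = 1199.00. Long run: P = 261.29.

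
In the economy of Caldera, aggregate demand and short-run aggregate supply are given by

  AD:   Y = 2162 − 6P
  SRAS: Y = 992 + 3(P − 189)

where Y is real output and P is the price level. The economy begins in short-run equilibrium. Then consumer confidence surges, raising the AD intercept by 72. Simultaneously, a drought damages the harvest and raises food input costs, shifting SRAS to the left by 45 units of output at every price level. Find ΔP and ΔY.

ΔP = +13, ΔY = -6

After both shocks: AD is Y = 2234 − 6P and SRAS is Y = 380 + 3P.
Setting them equal: 1854 = 9P, so P = 206.
Y = 2234 − 6·206 = 998.
Initially P = 193, Y = 1004, so ΔP = +13 and ΔY = -6.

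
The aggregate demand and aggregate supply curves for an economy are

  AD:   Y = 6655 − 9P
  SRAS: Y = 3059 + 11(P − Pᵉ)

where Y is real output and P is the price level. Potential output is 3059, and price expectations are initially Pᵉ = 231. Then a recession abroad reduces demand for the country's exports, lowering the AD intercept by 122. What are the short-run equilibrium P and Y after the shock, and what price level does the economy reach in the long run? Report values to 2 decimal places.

AD shifts left: new AD is Y = 6533 − 9P. With Pᵉ = 231, SRAS is Y = 518 + 11P.
Short run: 6533 − 9P = 518 + 11P gives 6015 = 20P, so P = 300.75 and Y = 6533 − 9P = 3826.25.
Y = 3826.25 is above potential 3059; expectations adjust and SRAS shifts left until Y = 3059.
Long run: on the new AD curve, 3059 = 6533 − 9P gives P = 386.00.

Short run: P = 300.75, Y = 3826.25. Long run: P = 386.00.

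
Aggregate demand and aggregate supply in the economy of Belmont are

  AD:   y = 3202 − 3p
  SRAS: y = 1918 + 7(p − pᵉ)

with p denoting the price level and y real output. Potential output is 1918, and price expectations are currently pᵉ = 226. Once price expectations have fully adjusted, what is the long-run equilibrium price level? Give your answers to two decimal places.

Short run: with pᵉ = 226, SRAS is y = 336 + 7p. Setting AD = SRAS gives 2866 = 10p, so p = 286.60 and y = 3202 − 3p = 2342.20.
Output 2342.20 is above potential 1918, so over time expected prices rise and SRAS shifts left until y returns to 1918.
Long run: y = 1918 on the AD curve gives 1918 = 3202 − 3p, so p = 428.00.

Long-run p = 428.00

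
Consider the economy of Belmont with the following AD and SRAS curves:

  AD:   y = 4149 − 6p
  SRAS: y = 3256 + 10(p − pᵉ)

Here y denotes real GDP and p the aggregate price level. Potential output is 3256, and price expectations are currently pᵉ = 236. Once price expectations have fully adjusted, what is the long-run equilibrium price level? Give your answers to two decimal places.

Long-run p = 148.83

Short run: with pᵉ = 236, SRAS is y = 896 + 10p. Setting AD = SRAS gives 3253 = 16p, so p = 203.31 and y = 4149 − 6p = 2929.13.
Output 2929.13 is below potential 3256, so over time expected prices fall and SRAS shifts right until y returns to 3256.
Long run: y = 3256 on the AD curve gives 3256 = 4149 − 6p, so p = 148.83.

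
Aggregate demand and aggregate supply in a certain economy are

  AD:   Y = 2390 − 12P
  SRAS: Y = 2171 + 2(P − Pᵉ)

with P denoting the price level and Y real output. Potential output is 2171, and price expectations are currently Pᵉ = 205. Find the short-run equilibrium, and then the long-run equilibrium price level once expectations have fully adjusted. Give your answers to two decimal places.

Short run: with Pᵉ = 205, SRAS is Y = 1761 + 2P. Setting AD = SRAS gives 629 = 14P, so P = 44.93 and Y = 2390 − 12P = 1850.86.
Output 1850.86 is below potential 2171, so over time expected prices fall and SRAS shifts right until Y returns to 2171.
Long run: Y = 2171 on the AD curve gives 2171 = 2390 − 12P, so P = 18.25.

Short run: P = 44.93, Y = 1850.86. Long run: P = 18.25.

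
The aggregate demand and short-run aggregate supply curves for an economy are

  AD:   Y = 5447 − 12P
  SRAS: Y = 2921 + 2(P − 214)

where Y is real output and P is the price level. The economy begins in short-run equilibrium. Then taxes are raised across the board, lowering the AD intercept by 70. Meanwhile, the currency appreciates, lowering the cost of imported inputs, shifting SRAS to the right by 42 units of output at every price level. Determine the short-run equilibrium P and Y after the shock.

After both shocks: AD is Y = 5377 − 12P and SRAS is Y = 2535 + 2P.
Setting them equal: 2842 = 14P, so P = 203.
Y = 5377 − 12·203 = 2941.

P = 203, Y = 2941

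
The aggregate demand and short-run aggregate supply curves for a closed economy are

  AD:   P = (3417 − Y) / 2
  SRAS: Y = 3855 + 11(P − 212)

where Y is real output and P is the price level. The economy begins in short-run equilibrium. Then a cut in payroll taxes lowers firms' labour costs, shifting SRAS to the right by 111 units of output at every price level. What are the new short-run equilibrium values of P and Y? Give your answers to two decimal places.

This is a positive supply shock: SRAS shifts right.
New SRAS: Y = 1634 + 11P.
Set AD = SRAS: 3417 − 2P = 1634 + 11P, so 1783 = 13P and P = 137.15.
Substituting into AD, Y = 3142.69.

P = 137.15, Y = 3142.69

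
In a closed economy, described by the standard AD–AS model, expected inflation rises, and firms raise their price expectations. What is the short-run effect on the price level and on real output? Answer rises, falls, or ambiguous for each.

This is an adverse supply shock: SRAS shifts left.
Moving along the downward-sloping AD curve, P rises and Y falls.

Price level: rises; output: falls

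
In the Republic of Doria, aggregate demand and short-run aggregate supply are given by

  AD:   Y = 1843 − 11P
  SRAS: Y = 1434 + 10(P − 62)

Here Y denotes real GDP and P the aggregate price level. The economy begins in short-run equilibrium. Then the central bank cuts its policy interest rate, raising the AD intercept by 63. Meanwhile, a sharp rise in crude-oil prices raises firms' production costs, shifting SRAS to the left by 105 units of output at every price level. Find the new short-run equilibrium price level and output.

P = 57, Y = 1279

After both shocks: AD is Y = 1906 − 11P and SRAS is Y = 709 + 10P.
Setting them equal: 1197 = 21P, so P = 57.
Y = 1906 − 11·57 = 1279.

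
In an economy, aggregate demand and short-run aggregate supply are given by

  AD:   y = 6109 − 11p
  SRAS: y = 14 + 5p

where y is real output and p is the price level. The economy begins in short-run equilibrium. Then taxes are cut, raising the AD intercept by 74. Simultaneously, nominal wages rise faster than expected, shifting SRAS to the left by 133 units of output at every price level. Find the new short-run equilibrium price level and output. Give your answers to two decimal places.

p = 393.88, y = 1850.38

After both shocks: AD is y = 6183 − 11p and SRAS is y = 5p − 119.
Setting them equal: 6302 = 16p, so p = 393.88.
Substituting into AD, y = 1850.38.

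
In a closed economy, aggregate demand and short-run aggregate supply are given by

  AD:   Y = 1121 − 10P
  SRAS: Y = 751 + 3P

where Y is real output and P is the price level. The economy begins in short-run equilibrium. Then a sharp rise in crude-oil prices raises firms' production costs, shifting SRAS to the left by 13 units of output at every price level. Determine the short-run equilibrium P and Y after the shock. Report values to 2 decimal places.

P = 29.46, Y = 826.38

This is a negative supply shock: SRAS shifts left.
New SRAS: Y = 738 + 3P.
Set AD = SRAS: 1121 − 10P = 738 + 3P, so 383 = 13P and P = 29.46.
Substituting into AD, Y = 826.38.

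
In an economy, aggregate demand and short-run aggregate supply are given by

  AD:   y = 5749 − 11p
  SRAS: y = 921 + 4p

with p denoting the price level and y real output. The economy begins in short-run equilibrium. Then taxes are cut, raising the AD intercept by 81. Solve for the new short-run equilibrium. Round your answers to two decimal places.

This is a positive demand shock: AD shifts right.
New AD: y = 5830 − 11p.
Set AD = SRAS: 5830 − 11p = 921 + 4p, so 4909 = 15p and p = 327.27.
Substituting into AD, y = 2230.07.

p = 327.27, y = 2230.07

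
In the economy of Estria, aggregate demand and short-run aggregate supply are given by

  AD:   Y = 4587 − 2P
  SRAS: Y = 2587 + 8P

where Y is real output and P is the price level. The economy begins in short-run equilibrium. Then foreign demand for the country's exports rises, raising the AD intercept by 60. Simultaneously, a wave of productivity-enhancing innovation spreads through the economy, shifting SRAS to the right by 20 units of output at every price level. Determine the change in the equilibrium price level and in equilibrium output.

After both shocks: AD is Y = 4647 − 2P and SRAS is Y = 2607 + 8P.
Setting them equal: 2040 = 10P, so P = 204.
Y = 4647 − 2·204 = 4239.
Initially P = 200, Y = 4187, so ΔP = +4 and ΔY = +52.

ΔP = +4, ΔY = +52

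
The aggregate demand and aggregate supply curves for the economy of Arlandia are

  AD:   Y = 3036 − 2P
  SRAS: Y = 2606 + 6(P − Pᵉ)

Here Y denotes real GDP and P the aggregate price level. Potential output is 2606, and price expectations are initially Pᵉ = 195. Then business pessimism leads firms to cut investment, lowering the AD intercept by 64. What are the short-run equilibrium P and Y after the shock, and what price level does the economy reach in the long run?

Short run: P = 192, Y = 2588. Long run: P = 183.

AD shifts left: new AD is Y = 2972 − 2P. With Pᵉ = 195, SRAS is Y = 1436 + 6P.
Short run: 2972 − 2P = 1436 + 6P gives 1536 = 8P, so P = 192 and Y = 2972 − 2·192 = 2588.
Y = 2588 is below potential 2606; expectations adjust and SRAS shifts right until Y = 2606.
Long run: on the new AD curve, 2606 = 2972 − 2P gives P = 183.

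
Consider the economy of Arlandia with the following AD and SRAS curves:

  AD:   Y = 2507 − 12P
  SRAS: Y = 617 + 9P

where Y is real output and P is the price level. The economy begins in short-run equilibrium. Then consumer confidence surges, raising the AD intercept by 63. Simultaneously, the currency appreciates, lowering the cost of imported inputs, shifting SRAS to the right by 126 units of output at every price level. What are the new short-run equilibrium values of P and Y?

P = 87, Y = 1526

After both shocks: AD is Y = 2570 − 12P and SRAS is Y = 743 + 9P.
Setting them equal: 1827 = 21P, so P = 87.
Y = 2570 − 12·87 = 1526.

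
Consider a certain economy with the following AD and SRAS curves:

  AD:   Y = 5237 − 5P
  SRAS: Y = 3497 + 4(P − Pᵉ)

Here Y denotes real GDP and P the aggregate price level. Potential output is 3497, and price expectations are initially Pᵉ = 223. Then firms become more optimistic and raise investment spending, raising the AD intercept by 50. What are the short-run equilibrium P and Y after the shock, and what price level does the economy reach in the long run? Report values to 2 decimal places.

AD shifts right: new AD is Y = 5287 − 5P. With Pᵉ = 223, SRAS is Y = 2605 + 4P.
Short run: 5287 − 5P = 2605 + 4P gives 2682 = 9P, so P = 298.00 and Y = 5287 − 5P = 3797.00.
Y = 3797.00 is above potential 3497; expectations adjust and SRAS shifts left until Y = 3497.
Long run: on the new AD curve, 3497 = 5287 − 5P gives P = 358.00.

Short run: P = 298.00, Y = 3797.00. Long run: P = 358.00.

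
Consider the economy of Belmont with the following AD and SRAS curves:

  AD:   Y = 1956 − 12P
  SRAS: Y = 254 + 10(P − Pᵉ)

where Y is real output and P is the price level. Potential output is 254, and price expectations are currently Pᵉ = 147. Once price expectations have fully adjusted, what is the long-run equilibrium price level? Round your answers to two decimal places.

Short run: with Pᵉ = 147, SRAS is Y = 10P − 1216. Setting AD = SRAS gives 3172 = 22P, so P = 144.18 and Y = 1956 − 12P = 225.82.
Output 225.82 is below potential 254, so over time expected prices fall and SRAS shifts right until Y returns to 254.
Long run: Y = 254 on the AD curve gives 254 = 1956 − 12P, so P = 141.83.

Long-run P = 141.83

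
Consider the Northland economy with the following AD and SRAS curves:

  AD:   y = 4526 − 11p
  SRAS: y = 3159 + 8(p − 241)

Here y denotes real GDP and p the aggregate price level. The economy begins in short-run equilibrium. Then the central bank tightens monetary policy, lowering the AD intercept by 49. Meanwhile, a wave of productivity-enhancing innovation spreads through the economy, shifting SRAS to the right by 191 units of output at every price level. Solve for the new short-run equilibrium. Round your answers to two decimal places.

p = 160.79, y = 2708.32

After both shocks: AD is y = 4477 − 11p and SRAS is y = 1422 + 8p.
Setting them equal: 3055 = 19p, so p = 160.79.
Substituting into AD, y = 2708.32.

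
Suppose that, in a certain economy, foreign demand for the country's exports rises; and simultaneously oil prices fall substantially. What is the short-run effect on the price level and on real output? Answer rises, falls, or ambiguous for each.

Price level: ambiguous; output: rises

The first event is a positive demand shock: AD shifts right, which by itself pushes P up and Y up.
The second is a favourable supply shock: SRAS shifts right, which by itself pushes P down and Y up.
The two shocks push P in opposite directions, so the effect on P is ambiguous. Both shocks push Y up, so Y rises.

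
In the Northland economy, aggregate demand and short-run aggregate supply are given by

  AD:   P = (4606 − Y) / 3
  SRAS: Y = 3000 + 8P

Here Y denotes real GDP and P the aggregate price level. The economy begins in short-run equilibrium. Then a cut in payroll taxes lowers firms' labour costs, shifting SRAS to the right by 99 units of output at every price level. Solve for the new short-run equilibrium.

This is a positive supply shock: SRAS shifts right.
New SRAS: Y = 3099 + 8P.
Set AD = SRAS: 4606 − 3P = 3099 + 8P, so 1507 = 11P and P = 137.
Y = 4606 − 3·137 = 4195.

P = 137, Y = 4195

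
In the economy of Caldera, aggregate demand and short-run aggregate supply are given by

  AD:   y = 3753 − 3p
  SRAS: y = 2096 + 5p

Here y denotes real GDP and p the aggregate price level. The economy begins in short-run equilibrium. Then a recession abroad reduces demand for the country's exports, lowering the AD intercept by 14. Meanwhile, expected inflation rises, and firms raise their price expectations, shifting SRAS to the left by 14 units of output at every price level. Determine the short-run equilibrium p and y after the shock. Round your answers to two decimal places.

After both shocks: AD is y = 3739 − 3p and SRAS is y = 2082 + 5p.
Setting them equal: 1657 = 8p, so p = 207.13.
Substituting into AD, y = 3117.63.

p = 207.13, y = 3117.63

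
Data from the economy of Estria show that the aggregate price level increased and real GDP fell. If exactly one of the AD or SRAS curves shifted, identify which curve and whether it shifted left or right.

SRAS shifted left

P rose and Y fell. An AD shift moves P and Y in the same direction; an SRAS shift moves them in opposite directions.
Here P and Y moved in opposite directions, so the SRAS curve shifted.
Since Y fell, SRAS shifted left.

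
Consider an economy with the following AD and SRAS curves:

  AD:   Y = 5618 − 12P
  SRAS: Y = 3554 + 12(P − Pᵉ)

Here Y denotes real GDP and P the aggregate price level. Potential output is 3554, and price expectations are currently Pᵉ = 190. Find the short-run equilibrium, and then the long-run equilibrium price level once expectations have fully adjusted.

Short run: P = 181, Y = 3446. Long run: P = 172.

Short run: with Pᵉ = 190, SRAS is Y = 1274 + 12P. Setting AD = SRAS gives 4344 = 24P, so P = 181 and Y = 5618 − 12·181 = 3446.
Output 3446 is below potential 3554, so over time expected prices fall and SRAS shifts right until Y returns to 3554.
Long run: Y = 3554 on the AD curve gives 3554 = 5618 − 12P, so P = 172.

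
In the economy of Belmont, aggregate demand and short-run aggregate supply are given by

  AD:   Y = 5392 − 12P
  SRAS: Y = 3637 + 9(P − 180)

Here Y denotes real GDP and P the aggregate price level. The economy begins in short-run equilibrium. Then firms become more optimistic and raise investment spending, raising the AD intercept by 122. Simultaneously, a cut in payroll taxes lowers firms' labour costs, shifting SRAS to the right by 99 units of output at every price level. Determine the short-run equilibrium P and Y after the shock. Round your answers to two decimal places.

After both shocks: AD is Y = 5514 − 12P and SRAS is Y = 2116 + 9P.
Setting them equal: 3398 = 21P, so P = 161.81.
Substituting into AD, Y = 3572.29.

P = 161.81, Y = 3572.29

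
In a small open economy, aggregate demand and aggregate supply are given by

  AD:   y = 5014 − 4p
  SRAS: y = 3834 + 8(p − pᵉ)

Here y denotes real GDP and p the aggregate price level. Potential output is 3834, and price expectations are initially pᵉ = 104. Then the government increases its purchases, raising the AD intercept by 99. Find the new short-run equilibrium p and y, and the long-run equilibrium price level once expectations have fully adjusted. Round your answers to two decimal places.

AD shifts right: new AD is y = 5113 − 4p. With pᵉ = 104, SRAS is y = 3002 + 8p.
Short run: 5113 − 4p = 3002 + 8p gives 2111 = 12p, so p = 175.92 and y = 5113 − 4p = 4409.33.
y = 4409.33 is above potential 3834; expectations adjust and SRAS shifts left until y = 3834.
Long run: on the new AD curve, 3834 = 5113 − 4p gives p = 319.75.

Short run: p = 175.92, y = 4409.33. Long run: p = 319.75.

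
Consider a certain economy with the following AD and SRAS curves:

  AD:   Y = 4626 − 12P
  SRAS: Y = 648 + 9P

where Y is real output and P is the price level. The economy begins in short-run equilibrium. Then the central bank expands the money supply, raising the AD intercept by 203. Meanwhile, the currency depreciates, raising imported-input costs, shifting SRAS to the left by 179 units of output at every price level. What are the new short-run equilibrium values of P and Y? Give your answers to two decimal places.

After both shocks: AD is Y = 4829 − 12P and SRAS is Y = 469 + 9P.
Setting them equal: 4360 = 21P, so P = 207.62.
Substituting into AD, Y = 2337.57.

P = 207.62, Y = 2337.57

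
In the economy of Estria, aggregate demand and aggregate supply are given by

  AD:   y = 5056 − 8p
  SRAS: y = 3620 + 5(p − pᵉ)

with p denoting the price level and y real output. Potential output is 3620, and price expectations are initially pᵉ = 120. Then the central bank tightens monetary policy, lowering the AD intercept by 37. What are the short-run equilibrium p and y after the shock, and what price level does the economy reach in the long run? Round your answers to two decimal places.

Short run: p = 153.77, y = 3788.85. Long run: p = 174.88.

AD shifts left: new AD is y = 5019 − 8p. With pᵉ = 120, SRAS is y = 3020 + 5p.
Short run: 5019 − 8p = 3020 + 5p gives 1999 = 13p, so p = 153.77 and y = 5019 − 8p = 3788.85.
y = 3788.85 is above potential 3620; expectations adjust and SRAS shifts left until y = 3620.
Long run: on the new AD curve, 3620 = 5019 − 8p gives p = 174.88.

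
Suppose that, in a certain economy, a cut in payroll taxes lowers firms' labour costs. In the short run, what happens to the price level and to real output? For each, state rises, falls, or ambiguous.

This is a favourable supply shock: SRAS shifts right.
Moving along the downward-sloping AD curve, P falls and Y rises.

Price level: falls; output: rises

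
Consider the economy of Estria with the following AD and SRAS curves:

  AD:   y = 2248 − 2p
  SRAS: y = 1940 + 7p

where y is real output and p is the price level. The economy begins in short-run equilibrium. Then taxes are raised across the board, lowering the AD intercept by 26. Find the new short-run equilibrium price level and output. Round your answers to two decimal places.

This is a negative demand shock: AD shifts left.
New AD: y = 2222 − 2p.
Set AD = SRAS: 2222 − 2p = 1940 + 7p, so 282 = 9p and p = 31.33.
Substituting into AD, y = 2159.33.

p = 31.33, y = 2159.33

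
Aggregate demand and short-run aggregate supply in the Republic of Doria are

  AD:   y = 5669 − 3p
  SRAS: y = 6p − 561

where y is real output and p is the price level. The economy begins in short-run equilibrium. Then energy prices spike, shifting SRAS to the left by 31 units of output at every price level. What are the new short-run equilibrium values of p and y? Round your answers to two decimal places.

p = 695.67, y = 3582.00

This is a negative supply shock: SRAS shifts left.
New SRAS: y = 6p − 592.
Set AD = SRAS: 5669 − 3p = 6p − 592, so 6261 = 9p and p = 695.67.
Substituting into AD, y = 3582.00.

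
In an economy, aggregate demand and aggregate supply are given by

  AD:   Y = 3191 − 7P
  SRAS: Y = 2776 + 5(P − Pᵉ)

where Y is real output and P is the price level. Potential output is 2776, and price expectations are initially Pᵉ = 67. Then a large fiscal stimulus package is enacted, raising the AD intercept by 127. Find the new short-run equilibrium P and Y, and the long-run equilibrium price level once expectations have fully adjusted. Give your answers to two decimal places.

AD shifts right: new AD is Y = 3318 − 7P. With Pᵉ = 67, SRAS is Y = 2441 + 5P.
Short run: 3318 − 7P = 2441 + 5P gives 877 = 12P, so P = 73.08 and Y = 3318 − 7P = 2806.42.
Y = 2806.42 is above potential 2776; expectations adjust and SRAS shifts left until Y = 2776.
Long run: on the new AD curve, 2776 = 3318 − 7P gives P = 77.43.

Short run: P = 73.08, Y = 2806.42. Long run: P = 77.43.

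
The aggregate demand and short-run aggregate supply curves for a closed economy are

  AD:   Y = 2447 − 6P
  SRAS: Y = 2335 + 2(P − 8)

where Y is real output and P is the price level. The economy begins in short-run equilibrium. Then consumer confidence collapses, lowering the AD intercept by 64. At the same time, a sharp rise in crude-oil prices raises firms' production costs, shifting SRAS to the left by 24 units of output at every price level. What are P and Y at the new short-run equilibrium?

After both shocks: AD is Y = 2383 − 6P and SRAS is Y = 2295 + 2P.
Setting them equal: 88 = 8P, so P = 11.
Y = 2383 − 6·11 = 2317.

P = 11, Y = 2317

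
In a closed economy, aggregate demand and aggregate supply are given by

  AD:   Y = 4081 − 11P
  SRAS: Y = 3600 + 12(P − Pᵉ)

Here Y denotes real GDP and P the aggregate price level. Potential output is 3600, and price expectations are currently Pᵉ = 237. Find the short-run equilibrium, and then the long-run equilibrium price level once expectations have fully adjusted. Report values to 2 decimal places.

Short run: with Pᵉ = 237, SRAS is Y = 756 + 12P. Setting AD = SRAS gives 3325 = 23P, so P = 144.57 and Y = 4081 − 11P = 2490.78.
Output 2490.78 is below potential 3600, so over time expected prices fall and SRAS shifts right until Y returns to 3600.
Long run: Y = 3600 on the AD curve gives 3600 = 4081 − 11P, so P = 43.73.

Short run: P = 144.57, Y = 2490.78. Long run: P = 43.73.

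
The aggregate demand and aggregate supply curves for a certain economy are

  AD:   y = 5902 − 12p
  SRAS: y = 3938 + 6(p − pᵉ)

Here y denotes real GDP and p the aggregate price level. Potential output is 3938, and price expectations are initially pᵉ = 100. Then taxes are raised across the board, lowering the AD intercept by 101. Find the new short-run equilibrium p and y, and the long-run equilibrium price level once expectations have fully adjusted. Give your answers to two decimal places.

Short run: p = 136.83, y = 4159.00. Long run: p = 155.25.

AD shifts left: new AD is y = 5801 − 12p. With pᵉ = 100, SRAS is y = 3338 + 6p.
Short run: 5801 − 12p = 3338 + 6p gives 2463 = 18p, so p = 136.83 and y = 5801 − 12p = 4159.00.
y = 4159.00 is above potential 3938; expectations adjust and SRAS shifts left until y = 3938.
Long run: on the new AD curve, 3938 = 5801 − 12p gives p = 155.25.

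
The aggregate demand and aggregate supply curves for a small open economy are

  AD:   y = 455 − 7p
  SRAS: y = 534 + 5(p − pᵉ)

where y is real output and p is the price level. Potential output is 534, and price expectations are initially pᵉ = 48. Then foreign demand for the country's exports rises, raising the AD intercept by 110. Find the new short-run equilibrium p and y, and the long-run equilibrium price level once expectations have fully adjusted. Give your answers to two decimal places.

Short run: p = 22.58, y = 406.92. Long run: p = 4.43.

AD shifts right: new AD is y = 565 − 7p. With pᵉ = 48, SRAS is y = 294 + 5p.
Short run: 565 − 7p = 294 + 5p gives 271 = 12p, so p = 22.58 and y = 565 − 7p = 406.92.
y = 406.92 is below potential 534; expectations adjust and SRAS shifts right until y = 534.
Long run: on the new AD curve, 534 = 565 − 7p gives p = 4.43.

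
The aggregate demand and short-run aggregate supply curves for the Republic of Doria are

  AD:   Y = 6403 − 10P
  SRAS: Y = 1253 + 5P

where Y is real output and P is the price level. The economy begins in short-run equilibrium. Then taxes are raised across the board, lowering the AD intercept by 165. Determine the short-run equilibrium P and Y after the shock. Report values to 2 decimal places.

This is a negative demand shock: AD shifts left.
New AD: Y = 6238 − 10P.
Set AD = SRAS: 6238 − 10P = 1253 + 5P, so 4985 = 15P and P = 332.33.
Substituting into AD, Y = 2914.67.

P = 332.33, Y = 2914.67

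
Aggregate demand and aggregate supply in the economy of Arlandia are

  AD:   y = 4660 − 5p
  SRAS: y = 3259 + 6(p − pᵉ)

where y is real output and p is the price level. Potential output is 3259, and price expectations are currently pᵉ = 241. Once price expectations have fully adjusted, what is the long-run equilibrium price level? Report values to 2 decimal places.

Long-run p = 280.20

Short run: with pᵉ = 241, SRAS is y = 1813 + 6p. Setting AD = SRAS gives 2847 = 11p, so p = 258.82 and y = 4660 − 5p = 3365.91.
Output 3365.91 is above potential 3259, so over time expected prices rise and SRAS shifts left until y returns to 3259.
Long run: y = 3259 on the AD curve gives 3259 = 4660 − 5p, so p = 280.20.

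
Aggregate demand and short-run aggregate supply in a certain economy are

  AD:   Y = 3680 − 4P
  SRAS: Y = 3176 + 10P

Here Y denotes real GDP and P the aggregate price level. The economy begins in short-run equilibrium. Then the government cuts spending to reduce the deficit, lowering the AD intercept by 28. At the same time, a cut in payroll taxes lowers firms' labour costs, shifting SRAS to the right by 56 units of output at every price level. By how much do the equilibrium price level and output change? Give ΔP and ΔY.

ΔP = -6, ΔY = -4

After both shocks: AD is Y = 3652 − 4P and SRAS is Y = 3232 + 10P.
Setting them equal: 420 = 14P, so P = 30.
Y = 3652 − 4·30 = 3532.
Initially P = 36, Y = 3536, so ΔP = -6 and ΔY = -4.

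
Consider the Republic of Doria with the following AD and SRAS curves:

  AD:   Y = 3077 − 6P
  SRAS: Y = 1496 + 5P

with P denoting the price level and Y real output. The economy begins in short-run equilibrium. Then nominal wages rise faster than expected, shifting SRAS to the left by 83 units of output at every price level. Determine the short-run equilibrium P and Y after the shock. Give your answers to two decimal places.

This is a negative supply shock: SRAS shifts left.
New SRAS: Y = 1413 + 5P.
Set AD = SRAS: 3077 − 6P = 1413 + 5P, so 1664 = 11P and P = 151.27.
Substituting into AD, Y = 2169.36.

P = 151.27, Y = 2169.36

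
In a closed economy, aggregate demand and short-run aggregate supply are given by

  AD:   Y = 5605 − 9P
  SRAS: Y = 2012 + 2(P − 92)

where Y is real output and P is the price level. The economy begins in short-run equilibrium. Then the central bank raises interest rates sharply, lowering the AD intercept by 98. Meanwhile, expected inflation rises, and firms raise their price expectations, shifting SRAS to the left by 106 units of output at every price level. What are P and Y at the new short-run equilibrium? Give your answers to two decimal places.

P = 344.09, Y = 2410.18

After both shocks: AD is Y = 5507 − 9P and SRAS is Y = 1722 + 2P.
Setting them equal: 3785 = 11P, so P = 344.09.
Substituting into AD, Y = 2410.18.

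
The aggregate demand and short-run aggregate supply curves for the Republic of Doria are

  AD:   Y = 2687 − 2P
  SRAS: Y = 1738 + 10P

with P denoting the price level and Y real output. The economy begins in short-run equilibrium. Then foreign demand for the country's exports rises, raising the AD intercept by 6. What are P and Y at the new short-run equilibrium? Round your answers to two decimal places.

This is a positive demand shock: AD shifts right.
New AD: Y = 2693 − 2P.
Set AD = SRAS: 2693 − 2P = 1738 + 10P, so 955 = 12P and P = 79.58.
Substituting into AD, Y = 2533.83.

P = 79.58, Y = 2533.83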